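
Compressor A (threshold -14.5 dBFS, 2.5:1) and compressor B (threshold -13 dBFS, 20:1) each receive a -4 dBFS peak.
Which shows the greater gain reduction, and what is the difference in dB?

A: 10.5 dB over, compressed to 4.2 dB over, so 6.3 dB of GR.
B: 9 dB over, compressed to 0.45 dB over, so 8.55 dB of GR.
Difference: 2.25 dB in favour of B.

B, by 2.25 dB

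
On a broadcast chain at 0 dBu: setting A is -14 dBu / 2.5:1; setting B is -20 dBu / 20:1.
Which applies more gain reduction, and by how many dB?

B, by 10.6 dB

A: GR = 14 − 14/2.5 = 8.4 dB.
B: GR = 20 − 20/20 = 19 dB.
B applies 10.6 dB more gain reduction.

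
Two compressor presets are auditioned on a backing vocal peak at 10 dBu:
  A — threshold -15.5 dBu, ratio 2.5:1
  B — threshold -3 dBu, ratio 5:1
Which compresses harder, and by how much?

A: overshoot 25.5 dB → output overshoot 10.2 dB → GR 15.3 dB.
B: overshoot 13 dB → output overshoot 2.6 dB → GR 10.4 dB.
Difference: 4.9 dB in favour of A.

A, by 4.9 dB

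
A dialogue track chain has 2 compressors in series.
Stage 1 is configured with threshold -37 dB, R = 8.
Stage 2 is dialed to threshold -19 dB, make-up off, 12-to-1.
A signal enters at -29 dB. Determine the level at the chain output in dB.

Stage 1: -29 dB is 8 dB over -37 dB; at 8:1 that becomes 1 dB over, giving -36 dB.
Stage 2: below threshold (-36 ≤ -19); passes unchanged; output -36 dB.

-36 dB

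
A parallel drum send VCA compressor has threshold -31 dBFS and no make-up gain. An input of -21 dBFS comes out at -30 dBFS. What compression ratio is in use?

Input overshoot = -21 − (-31) = 10 dB; output overshoot = -30 − (-31) = 1 dB.
Ratio = 10 / 1 = 10.

10:1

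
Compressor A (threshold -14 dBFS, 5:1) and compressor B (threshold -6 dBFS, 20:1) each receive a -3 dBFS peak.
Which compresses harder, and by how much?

A: 11 dB over, compressed to 2.2 dB over, so 8.8 dB of GR.
B: 3 dB over, compressed to 0.15 dB over, so 2.85 dB of GR.
A reduces 5.95 dB more.

A, by 5.95 dB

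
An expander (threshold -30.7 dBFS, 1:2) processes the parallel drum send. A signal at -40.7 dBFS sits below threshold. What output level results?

-50.7 dBFS

Below threshold, a 1:2 expander applies gain = (2−1)×(T − x) of attenuation.
(2−1) × 10 = 10 dB, so output = -40.7 − 10 = -50.7 dBFS.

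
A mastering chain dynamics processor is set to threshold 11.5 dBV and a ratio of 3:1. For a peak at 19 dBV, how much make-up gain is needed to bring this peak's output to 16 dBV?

2 dB

Overshoot 7.5 dB → 7.5/3 = 2.5 dB after compression, so the compressed level is 11.5 + 2.5 = 14 dBV.
Make-up = target − compressed = 16 − 14 = 2 dB.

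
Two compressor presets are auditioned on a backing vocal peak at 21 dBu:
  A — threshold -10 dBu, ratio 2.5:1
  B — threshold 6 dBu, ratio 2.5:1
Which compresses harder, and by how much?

A, by 9.6 dB

A: overshoot 31 dB → output overshoot 12.4 dB → GR 18.6 dB.
B: overshoot 15 dB → output overshoot 6 dB → GR 9 dB.
A applies 9.6 dB more gain reduction.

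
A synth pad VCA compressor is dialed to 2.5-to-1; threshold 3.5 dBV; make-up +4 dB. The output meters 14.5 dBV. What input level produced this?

21 dBV

Remove make-up: 14.5 − 4 = 10.5 dBV.
The compressed level sits 10.5 − 3.5 = 7 dB over threshold.
Before 2.5:1 compression the overshoot was 7 × 2.5 = 17.5 dB, so input = 3.5 + 17.5 = 21 dBV.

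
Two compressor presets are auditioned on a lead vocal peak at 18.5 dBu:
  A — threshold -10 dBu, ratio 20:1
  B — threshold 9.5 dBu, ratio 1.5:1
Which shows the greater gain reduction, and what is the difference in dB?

A: GR = 28.5 − 28.5/20 = 27.075 dB.
B: GR = 9 − 9/1.5 = 3 dB.
A applies 24.075 dB more gain reduction.

A, by 24.075 dB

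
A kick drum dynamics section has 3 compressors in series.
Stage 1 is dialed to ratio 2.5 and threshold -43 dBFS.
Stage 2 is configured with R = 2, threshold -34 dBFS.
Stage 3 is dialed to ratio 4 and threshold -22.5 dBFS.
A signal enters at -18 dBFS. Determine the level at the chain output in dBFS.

-33.5 dBFS

Stage 1: -18 dBFS is 25 dB over -43 dBFS; at 2.5:1 that becomes 10 dB over, giving -33 dBFS.
Stage 2: overshoot 1 dB → 1/2 = 0.5 dB → -33.5 dBFS.
Stage 3: -33.5 dBFS ≤ -22.5 dBFS, so stage 3 doesn't engage; output -33.5 dBFS.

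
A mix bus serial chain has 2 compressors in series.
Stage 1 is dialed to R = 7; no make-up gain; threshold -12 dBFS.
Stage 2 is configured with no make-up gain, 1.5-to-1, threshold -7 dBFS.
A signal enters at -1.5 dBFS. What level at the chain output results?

Stage 1: 10.5 dB above -12 dBFS, reduced 7:1 to 1.5 dB above → -10.5 dBFS.
Stage 2: -10.5 dBFS is at or below the -7 dBFS threshold — no compression; output -10.5 dBFS.

-10.5 dBFS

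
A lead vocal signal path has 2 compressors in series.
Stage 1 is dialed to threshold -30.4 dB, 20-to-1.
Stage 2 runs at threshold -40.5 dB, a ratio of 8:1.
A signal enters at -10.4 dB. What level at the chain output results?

Stage 1: -10.4 dB is 20 dB over -30.4 dB; at 20:1 that becomes 1 dB over, giving -29.4 dB.
Stage 2: -29.4 dB is 11.1 dB over -40.5 dB; at 8:1 that becomes 1.3875 dB over, giving -39.1125 dB.

-39.1125 dB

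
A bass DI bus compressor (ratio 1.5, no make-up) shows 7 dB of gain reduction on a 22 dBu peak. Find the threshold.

1 dBu

Let T be the threshold. Output overshoot = (input overshoot)/R, so 15 − T = (22 − T)/1.5.
1.5·(15 − T) = 22 − T → 0.5·T = 22.5 − 22 = 0.5.
T = 0.5/0.5 = 1 dBu.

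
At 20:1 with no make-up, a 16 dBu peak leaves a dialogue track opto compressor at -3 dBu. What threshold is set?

-4 dBu

Gain reduction = 16 − (-3) = 19 dB; output overshoot = GR / (R − 1) = 19 / 19 = 1 dB.
Threshold = output − output overshoot = -3 − 1 = -4 dBu.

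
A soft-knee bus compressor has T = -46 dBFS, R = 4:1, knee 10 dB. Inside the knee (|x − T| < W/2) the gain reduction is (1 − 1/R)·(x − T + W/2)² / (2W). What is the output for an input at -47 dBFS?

x − T + W/2 = -47 − (-46) + 5 = 4.
GR = (1 − 1/4) × 4² / 20 = 0.75 × 16 / 20 = 0.6 dB.
Output = -47 − 0.6 = -47.6 dBFS.

-47.6 dBFS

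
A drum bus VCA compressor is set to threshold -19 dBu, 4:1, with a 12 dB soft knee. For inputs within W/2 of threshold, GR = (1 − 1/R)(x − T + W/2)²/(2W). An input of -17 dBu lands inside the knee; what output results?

-19 dBu

x − T + W/2 = -17 − (-19) + 6 = 8.
GR = (1 − 1/4) × 8² / 24 = 0.75 × 64 / 24 = 2 dB.
Output = -17 − 2 = -19 dBu.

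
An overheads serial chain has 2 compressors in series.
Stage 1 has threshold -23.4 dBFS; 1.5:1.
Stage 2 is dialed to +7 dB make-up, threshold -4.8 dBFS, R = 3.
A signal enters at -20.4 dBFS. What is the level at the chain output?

-14.4 dBFS

Stage 1: overshoot 3 dB → 3/1.5 = 2 dB → -21.4 dBFS.
Stage 2: -21.4 dBFS ≤ -4.8 dBFS, so stage 2 doesn't engage; make-up brings it to -14.4 dBFS.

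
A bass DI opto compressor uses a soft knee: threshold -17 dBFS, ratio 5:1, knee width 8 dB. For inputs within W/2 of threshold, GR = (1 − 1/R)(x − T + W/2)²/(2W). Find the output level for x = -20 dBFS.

x − T + W/2 = -20 − (-17) + 4 = 1.
GR = (1 − 1/5) × 1² / 16 = 0.8 × 1 / 16 = 0.05 dB.
Output = -20 − 0.05 = -20.05 dBFS.

-20.05 dBFS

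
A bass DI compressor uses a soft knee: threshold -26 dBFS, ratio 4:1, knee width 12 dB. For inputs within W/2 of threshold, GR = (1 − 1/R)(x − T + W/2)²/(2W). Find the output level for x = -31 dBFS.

x − T + W/2 = -31 − (-26) + 6 = 1.
GR = (1 − 1/4) × 1² / 24 = 0.75 × 1 / 24 = 0.03125 dB.
Output = -31 − 0.03125 = -31.03125 dBFS.

-31.03125 dBFS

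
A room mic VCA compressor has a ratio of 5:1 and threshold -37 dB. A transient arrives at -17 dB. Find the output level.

Overshoot: -17 − (-37) = 20 dB.
The 20 dB excess becomes 4 dB after 5:1 reduction.
So the level is -37 + 4 = -33 dB.

-33 dB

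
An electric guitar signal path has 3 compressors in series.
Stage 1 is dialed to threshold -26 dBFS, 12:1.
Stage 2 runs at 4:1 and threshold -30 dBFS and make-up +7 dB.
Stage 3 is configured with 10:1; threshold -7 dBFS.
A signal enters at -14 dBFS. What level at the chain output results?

Stage 1: overshoot 12 dB → 12/12 = 1 dB → -25 dBFS.
Stage 2: overshoot 5 dB → 5/4 = 1.25 dB → -28.75 dBFS; +7 dB make-up → -21.75 dBFS.
Stage 3: below threshold (-21.75 ≤ -7); passes unchanged; output -21.75 dBFS.

-21.75 dBFS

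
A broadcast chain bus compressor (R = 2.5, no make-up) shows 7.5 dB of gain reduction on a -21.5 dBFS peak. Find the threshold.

-34 dBFS

Input is 12.5 dB above T (since output overshoot × R = input overshoot: (-29 − T)·2.5 = -21.5 − T gives T = -34 dBFS).
Check: -34 + (-21.5 − (-34))/2.5 = -34 + 5 = -29 dBFS. ✓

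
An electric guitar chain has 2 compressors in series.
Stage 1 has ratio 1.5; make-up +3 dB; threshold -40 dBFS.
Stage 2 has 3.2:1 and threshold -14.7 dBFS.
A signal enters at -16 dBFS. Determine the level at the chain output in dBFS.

Stage 1: -16 dBFS is 24 dB over -40 dBFS; at 1.5:1 that becomes 16 dB over, giving -24 dBFS; +3 dB make-up → -21 dBFS.
Stage 2: -21 dBFS is at or below the -14.7 dBFS threshold — no compression; output -21 dBFS.

-21 dBFS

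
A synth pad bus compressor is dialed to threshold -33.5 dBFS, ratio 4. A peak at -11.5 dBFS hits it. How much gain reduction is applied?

16.5 dB

-11.5 dBFS exceeds the threshold by 22 dB.
At 4:1, output sits 22/4 = 5.5 dB above threshold.
GR = overshoot in − overshoot out = 22 − 5.5 = 16.5 dB.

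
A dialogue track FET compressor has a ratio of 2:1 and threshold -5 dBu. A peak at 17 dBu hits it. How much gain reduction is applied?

Overshoot = 17 − (-5) = 22 dB.
After 2:1 compression the overshoot becomes 22/2 = 11 dB.
So the signal is attenuated by 22 − 11 = 11 dB.

11 dB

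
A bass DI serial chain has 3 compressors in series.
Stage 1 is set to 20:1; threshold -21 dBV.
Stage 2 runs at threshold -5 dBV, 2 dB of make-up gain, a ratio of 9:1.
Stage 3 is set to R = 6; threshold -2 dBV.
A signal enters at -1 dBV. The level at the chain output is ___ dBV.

-18 dBV

Stage 1: overshoot 20 dB → 20/20 = 1 dB → -20 dBV.
Stage 2: -20 dBV is at or below the -5 dBV threshold — no compression; make-up brings it to -18 dBV.
Stage 3: -18 dBV ≤ -2 dBV, so stage 3 doesn't engage; output -18 dBV.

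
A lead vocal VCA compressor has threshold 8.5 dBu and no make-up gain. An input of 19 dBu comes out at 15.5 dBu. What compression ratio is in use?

Input overshoot = 19 − 8.5 = 10.5 dB; output overshoot = 15.5 − 8.5 = 7 dB.
Ratio = 10.5 / 7 = 1.5.

1.5:1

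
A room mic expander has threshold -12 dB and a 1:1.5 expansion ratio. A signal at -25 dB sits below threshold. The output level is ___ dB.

-31.5 dB

The input is 13 dB below the -12 dB threshold.
A 1:1.5 expander multiplies undershoot by 1.5: 13 × 1.5 = 19.5 dB below threshold.
Output = -12 − 19.5 = -31.5 dB.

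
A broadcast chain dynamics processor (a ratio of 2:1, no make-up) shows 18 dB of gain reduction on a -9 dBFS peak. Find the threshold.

Gain reduction = -9 − (-27) = 18 dB; output overshoot = GR / (R − 1) = 18 / 1 = 18 dB.
Threshold = output − output overshoot = -27 − 18 = -45 dBFS.

-45 dBFS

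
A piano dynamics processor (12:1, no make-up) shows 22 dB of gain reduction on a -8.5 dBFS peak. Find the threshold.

-32.5 dBFS

Let T be the threshold. Output overshoot = (input overshoot)/R, so -30.5 − T = (-8.5 − T)/12.
12·(-30.5 − T) = -8.5 − T → 11·T = -366 − (-8.5) = -357.5.
T = -357.5/11 = -32.5 dBFS.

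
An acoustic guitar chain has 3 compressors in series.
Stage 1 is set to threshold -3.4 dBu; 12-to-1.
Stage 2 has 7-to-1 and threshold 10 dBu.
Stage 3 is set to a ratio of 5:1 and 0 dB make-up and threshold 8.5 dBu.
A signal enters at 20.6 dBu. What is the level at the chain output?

-1.4 dBu

Stage 1: overshoot 24 dB → 24/12 = 2 dB → -1.4 dBu.
Stage 2: below threshold (-1.4 ≤ 10); passes unchanged; output -1.4 dBu.
Stage 3: -1.4 dBu ≤ 8.5 dBu, so stage 3 doesn't engage; output -1.4 dBu.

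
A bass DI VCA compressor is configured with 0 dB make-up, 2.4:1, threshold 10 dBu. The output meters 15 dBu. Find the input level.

The compressed level sits 15 − 10 = 5 dB over threshold.
Undo the ratio: input overshoot = 5 × 2.4 = 12 dB, giving input = 22 dBu.

22 dBu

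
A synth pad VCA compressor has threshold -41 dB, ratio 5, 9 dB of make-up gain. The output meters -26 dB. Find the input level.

Before make-up, the level was -26 − 9 = -35 dB.
Post-compression overshoot = -35 − (-41) = 6 dB.
Before 5:1 compression the overshoot was 6 × 5 = 30 dB, so input = -41 + 30 = -11 dB.

-11 dB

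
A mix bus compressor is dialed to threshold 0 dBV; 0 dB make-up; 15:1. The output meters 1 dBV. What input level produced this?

15 dBV

Post-compression overshoot = 1 − 0 = 1 dB.
Undo the ratio: input overshoot = 1 × 15 = 15 dB, giving input = 15 dBV.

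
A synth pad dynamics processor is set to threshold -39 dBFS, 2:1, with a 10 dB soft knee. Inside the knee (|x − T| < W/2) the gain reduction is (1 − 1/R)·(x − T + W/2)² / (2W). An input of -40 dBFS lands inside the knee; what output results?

-40.4 dBFS

x − T + W/2 = -40 − (-39) + 5 = 4.
GR = (1 − 1/2) × 4² / 20 = 0.5 × 16 / 20 = 0.4 dB.
Output = -40 − 0.4 = -40.4 dBFS.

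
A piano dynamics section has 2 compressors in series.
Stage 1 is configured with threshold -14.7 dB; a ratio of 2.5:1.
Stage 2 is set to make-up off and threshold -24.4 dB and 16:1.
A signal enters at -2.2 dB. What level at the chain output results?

Stage 1: -2.2 dB is 12.5 dB over -14.7 dB; at 2.5:1 that becomes 5 dB over, giving -9.7 dB.
Stage 2: -9.7 dB is 14.7 dB over -24.4 dB; at 16:1 that becomes 0.91875 dB over, giving -23.48125 dB.

-23.48125 dB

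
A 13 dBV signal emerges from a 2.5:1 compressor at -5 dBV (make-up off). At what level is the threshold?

-17 dBV

Gain reduction = 13 − (-5) = 18 dB; output overshoot = GR / (R − 1) = 18 / 1.5 = 12 dB.
Threshold = output − output overshoot = -5 − 12 = -17 dBV.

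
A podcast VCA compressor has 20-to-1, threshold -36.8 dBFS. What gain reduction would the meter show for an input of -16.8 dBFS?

19 dB

-16.8 dBFS exceeds the threshold by 20 dB.
After 20:1 compression the overshoot becomes 20/20 = 1 dB.
GR = overshoot in − overshoot out = 20 − 1 = 19 dB.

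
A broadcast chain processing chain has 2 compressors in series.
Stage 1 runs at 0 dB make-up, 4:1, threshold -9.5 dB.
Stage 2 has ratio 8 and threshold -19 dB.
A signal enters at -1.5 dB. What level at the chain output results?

-17.5625 dB

Stage 1: -1.5 dB is 8 dB over -9.5 dB; at 4:1 that becomes 2 dB over, giving -7.5 dB.
Stage 2: overshoot 11.5 dB → 11.5/8 = 1.4375 dB → -17.5625 dB.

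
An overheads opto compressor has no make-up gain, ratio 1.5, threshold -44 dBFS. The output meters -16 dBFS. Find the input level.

That's 28 dB above the -44 dBFS threshold.
Undo the ratio: input overshoot = 28 × 1.5 = 42 dB, giving input = -2 dBFS.

-2 dBFS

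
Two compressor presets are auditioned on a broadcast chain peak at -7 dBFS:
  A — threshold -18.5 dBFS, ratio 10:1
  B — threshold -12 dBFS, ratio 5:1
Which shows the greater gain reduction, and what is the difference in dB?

A, by 6.35 dB

A: overshoot 11.5 dB → output overshoot 1.15 dB → GR 10.35 dB.
B: overshoot 5 dB → output overshoot 1 dB → GR 4 dB.
Difference: 6.35 dB in favour of A.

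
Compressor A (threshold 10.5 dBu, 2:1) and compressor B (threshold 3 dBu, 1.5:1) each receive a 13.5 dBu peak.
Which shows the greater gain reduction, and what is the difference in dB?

A: overshoot 3 dB → output overshoot 1.5 dB → GR 1.5 dB.
B: overshoot 10.5 dB → output overshoot 7 dB → GR 3.5 dB.
B applies 2 dB more gain reduction.

B, by 2 dB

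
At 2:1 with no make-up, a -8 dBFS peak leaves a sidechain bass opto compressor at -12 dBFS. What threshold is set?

Let T be the threshold. Output overshoot = (input overshoot)/R, so -12 − T = (-8 − T)/2.
2·(-12 − T) = -8 − T → 1·T = -24 − (-8) = -16.
T = -16/1 = -16 dBFS.

-16 dBFS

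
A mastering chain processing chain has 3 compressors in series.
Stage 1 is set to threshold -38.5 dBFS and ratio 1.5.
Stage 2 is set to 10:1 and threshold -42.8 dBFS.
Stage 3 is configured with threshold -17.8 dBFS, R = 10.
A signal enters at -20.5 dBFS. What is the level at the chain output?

Stage 1: 18 dB above -38.5 dBFS, reduced 1.5:1 to 12 dB above → -26.5 dBFS.
Stage 2: overshoot 16.3 dB → 16.3/10 = 1.63 dB → -41.17 dBFS.
Stage 3: -41.17 dBFS is at or below the -17.8 dBFS threshold — no compression; output -41.17 dBFS.

-41.17 dBFS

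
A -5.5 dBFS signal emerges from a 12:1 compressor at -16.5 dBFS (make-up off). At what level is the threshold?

-17.5 dBFS

Input is 12 dB above T (since output overshoot × R = input overshoot: (-16.5 − T)·12 = -5.5 − T gives T = -17.5 dBFS).
Check: -17.5 + (-5.5 − (-17.5))/12 = -17.5 + 1 = -16.5 dBFS. ✓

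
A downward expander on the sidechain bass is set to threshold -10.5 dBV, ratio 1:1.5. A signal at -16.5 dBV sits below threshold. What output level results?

-19.5 dBV

Below threshold, a 1:1.5 expander applies gain = (1.5−1)×(T − x) of attenuation.
(1.5−1) × 6 = 3 dB, so output = -16.5 − 3 = -19.5 dBV.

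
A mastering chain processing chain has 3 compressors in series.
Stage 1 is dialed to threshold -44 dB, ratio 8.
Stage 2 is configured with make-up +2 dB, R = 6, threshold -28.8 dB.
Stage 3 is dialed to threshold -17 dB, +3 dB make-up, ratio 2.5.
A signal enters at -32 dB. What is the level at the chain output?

-37.5 dB

Stage 1: 12 dB above -44 dB, reduced 8:1 to 1.5 dB above → -42.5 dB.
Stage 2: -42.5 dB is at or below the -28.8 dB threshold — no compression; make-up brings it to -40.5 dB.
Stage 3: -40.5 dB ≤ -17 dB, so stage 3 doesn't engage; make-up brings it to -37.5 dB.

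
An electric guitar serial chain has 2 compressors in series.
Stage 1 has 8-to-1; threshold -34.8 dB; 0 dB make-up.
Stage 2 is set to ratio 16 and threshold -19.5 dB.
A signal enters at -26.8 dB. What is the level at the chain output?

-33.8 dB

Stage 1: 8 dB above -34.8 dB, reduced 8:1 to 1 dB above → -33.8 dB.
Stage 2: -33.8 dB ≤ -19.5 dB, so stage 2 doesn't engage; output -33.8 dB.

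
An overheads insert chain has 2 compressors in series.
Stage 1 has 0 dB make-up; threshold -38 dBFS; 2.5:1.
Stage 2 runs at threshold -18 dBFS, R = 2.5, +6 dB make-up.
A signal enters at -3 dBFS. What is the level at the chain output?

Stage 1: -3 dBFS is 35 dB over -38 dBFS; at 2.5:1 that becomes 14 dB over, giving -24 dBFS.
Stage 2: -24 dBFS ≤ -18 dBFS, so stage 2 doesn't engage; make-up brings it to -18 dBFS.

-18 dBFS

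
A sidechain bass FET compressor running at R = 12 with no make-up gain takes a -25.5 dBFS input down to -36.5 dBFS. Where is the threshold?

-37.5 dBFS

Input is 12 dB above T (since output overshoot × R = input overshoot: (-36.5 − T)·12 = -25.5 − T gives T = -37.5 dBFS).
Check: -37.5 + (-25.5 − (-37.5))/12 = -37.5 + 1 = -36.5 dBFS. ✓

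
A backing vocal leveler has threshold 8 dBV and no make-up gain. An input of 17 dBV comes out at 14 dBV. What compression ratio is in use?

1.5:1

Input overshoot = 17 − 8 = 9 dB; output overshoot = 14 − 8 = 6 dB.
Ratio = 9 / 6 = 1.5.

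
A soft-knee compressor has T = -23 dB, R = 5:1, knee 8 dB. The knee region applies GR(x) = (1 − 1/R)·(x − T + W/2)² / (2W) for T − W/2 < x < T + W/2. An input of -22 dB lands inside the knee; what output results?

-23.25 dB

x − T + W/2 = -22 − (-23) + 4 = 5.
GR = (1 − 1/5) × 5² / 16 = 0.8 × 25 / 16 = 1.25 dB.
Output = -22 − 1.25 = -23.25 dB.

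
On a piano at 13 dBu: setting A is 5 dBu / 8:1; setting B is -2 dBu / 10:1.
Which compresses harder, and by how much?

A: overshoot 8 dB → output overshoot 1 dB → GR 7 dB.
B: overshoot 15 dB → output overshoot 1.5 dB → GR 13.5 dB.
B reduces 6.5 dB more.

B, by 6.5 dB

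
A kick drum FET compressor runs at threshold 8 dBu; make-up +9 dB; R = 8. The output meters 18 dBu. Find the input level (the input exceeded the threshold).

Before make-up, the level was 18 − 9 = 9 dBu.
The compressed level sits 9 − 8 = 1 dB over threshold.
Input overshoot = R × output overshoot = 8 dB → input = 8 + 8 = 16 dBu.

16 dBu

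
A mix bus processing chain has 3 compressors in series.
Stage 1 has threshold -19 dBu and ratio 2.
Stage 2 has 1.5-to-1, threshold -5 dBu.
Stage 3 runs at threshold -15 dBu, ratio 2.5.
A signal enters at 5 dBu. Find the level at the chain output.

Stage 1: overshoot 24 dB → 24/2 = 12 dB → -7 dBu.
Stage 2: -7 dBu ≤ -5 dBu, so stage 2 doesn't engage; output -7 dBu.
Stage 3: overshoot 8 dB → 8/2.5 = 3.2 dB → -11.8 dBu.

-11.8 dBu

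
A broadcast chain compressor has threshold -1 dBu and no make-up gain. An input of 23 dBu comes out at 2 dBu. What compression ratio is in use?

8:1

Input overshoot = 23 − (-1) = 24 dB; output overshoot = 2 − (-1) = 3 dB.
Ratio = 24 / 3 = 8.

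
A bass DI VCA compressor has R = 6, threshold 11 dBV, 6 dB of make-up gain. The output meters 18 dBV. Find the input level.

Before make-up, the level was 18 − 6 = 12 dBV.
That's 1 dB above the 11 dBV threshold.
Before 6:1 compression the overshoot was 1 × 6 = 6 dB, so input = 11 + 6 = 17 dBV.

17 dBV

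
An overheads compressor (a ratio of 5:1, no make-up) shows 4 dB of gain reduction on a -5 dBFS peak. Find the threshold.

-10 dBFS

Input is 5 dB above T (since output overshoot × R = input overshoot: (-9 − T)·5 = -5 − T gives T = -10 dBFS).
Check: -10 + (-5 − (-10))/5 = -10 + 1 = -9 dBFS. ✓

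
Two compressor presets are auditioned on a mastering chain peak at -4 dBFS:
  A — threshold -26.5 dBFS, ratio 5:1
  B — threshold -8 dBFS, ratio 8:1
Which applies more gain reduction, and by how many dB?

A, by 14.5 dB

A: overshoot 22.5 dB → output overshoot 4.5 dB → GR 18 dB.
B: overshoot 4 dB → output overshoot 0.5 dB → GR 3.5 dB.
A applies 14.5 dB more gain reduction.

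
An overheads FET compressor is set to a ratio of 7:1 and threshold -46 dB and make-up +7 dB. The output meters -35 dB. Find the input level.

-18 dB

Stripping the +7 dB make-up gives -42 dB at the gain stage.
Post-compression overshoot = -42 − (-46) = 4 dB.
Undo the ratio: input overshoot = 4 × 7 = 28 dB, giving input = -18 dB.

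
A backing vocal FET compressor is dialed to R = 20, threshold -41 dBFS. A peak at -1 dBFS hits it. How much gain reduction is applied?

38 dB

-1 dBFS exceeds the threshold by 40 dB.
At 20:1, output sits 40/20 = 2 dB above threshold.
GR = overshoot in − overshoot out = 40 − 2 = 38 dB.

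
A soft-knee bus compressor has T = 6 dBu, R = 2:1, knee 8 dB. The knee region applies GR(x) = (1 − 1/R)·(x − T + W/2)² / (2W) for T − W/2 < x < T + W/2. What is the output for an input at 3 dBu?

x − T + W/2 = 3 − 6 + 4 = 1.
GR = (1 − 1/2) × 1² / 16 = 0.5 × 1 / 16 = 0.03125 dB.
Output = 3 − 0.03125 = 2.96875 dBu.

2.96875 dBu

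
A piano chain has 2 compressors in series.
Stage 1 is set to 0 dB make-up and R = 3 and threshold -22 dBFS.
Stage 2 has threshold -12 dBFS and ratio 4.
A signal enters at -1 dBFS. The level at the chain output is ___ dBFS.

Stage 1: -1 dBFS is 21 dB over -22 dBFS; at 3:1 that becomes 7 dB over, giving -15 dBFS.
Stage 2: -15 dBFS ≤ -12 dBFS, so stage 2 doesn't engage; output -15 dBFS.

-15 dBFS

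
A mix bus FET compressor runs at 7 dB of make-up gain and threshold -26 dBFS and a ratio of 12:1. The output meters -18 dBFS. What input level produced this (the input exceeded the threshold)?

Remove make-up: -18 − 7 = -25 dBFS.
The compressed level sits -25 − (-26) = 1 dB over threshold.
Input overshoot = R × output overshoot = 12 dB → input = -26 + 12 = -14 dBFS.

-14 dBFS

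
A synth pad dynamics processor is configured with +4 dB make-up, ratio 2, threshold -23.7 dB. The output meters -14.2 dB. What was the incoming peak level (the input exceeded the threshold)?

Stripping the +4 dB make-up gives -18.2 dB at the gain stage.
Post-compression overshoot = -18.2 − (-23.7) = 5.5 dB.
Input overshoot = R × output overshoot = 11 dB → input = -23.7 + 11 = -12.7 dB.

-12.7 dB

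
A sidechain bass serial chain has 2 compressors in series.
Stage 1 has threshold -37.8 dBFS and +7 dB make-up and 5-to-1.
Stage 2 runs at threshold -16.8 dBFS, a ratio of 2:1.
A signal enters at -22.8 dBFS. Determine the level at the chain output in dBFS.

Stage 1: overshoot 15 dB → 15/5 = 3 dB → -34.8 dBFS; +7 dB make-up → -27.8 dBFS.
Stage 2: -27.8 dBFS ≤ -16.8 dBFS, so stage 2 doesn't engage; output -27.8 dBFS.

-27.8 dBFS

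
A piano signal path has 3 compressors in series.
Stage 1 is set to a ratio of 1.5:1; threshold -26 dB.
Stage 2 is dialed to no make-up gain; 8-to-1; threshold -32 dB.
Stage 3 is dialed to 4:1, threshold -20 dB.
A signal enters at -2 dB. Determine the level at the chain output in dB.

Stage 1: -2 dB is 24 dB over -26 dB; at 1.5:1 that becomes 16 dB over, giving -10 dB.
Stage 2: overshoot 22 dB → 22/8 = 2.75 dB → -29.25 dB.
Stage 3: below threshold (-29.25 ≤ -20); passes unchanged; output -29.25 dB.

-29.25 dB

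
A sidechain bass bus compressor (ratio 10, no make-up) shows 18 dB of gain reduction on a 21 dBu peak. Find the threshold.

1 dBu

Input is 20 dB above T (since output overshoot × R = input overshoot: (3 − T)·10 = 21 − T gives T = 1 dBu).
Check: 1 + (21 − 1)/10 = 1 + 2 = 3 dBu. ✓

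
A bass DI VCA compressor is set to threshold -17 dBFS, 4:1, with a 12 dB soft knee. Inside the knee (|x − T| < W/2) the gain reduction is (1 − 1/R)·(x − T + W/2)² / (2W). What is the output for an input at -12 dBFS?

x − T + W/2 = -12 − (-17) + 6 = 11.
GR = (1 − 1/4) × 11² / 24 = 0.75 × 121 / 24 = 3.78125 dB.
Output = -12 − 3.78125 = -15.78125 dBFS.

-15.78125 dBFS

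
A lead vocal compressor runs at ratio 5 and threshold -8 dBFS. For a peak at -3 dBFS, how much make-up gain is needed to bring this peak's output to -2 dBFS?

Overshoot 5 dB → 5/5 = 1 dB after compression, so the compressed level is -8 + 1 = -7 dBFS.
Make-up = target − compressed = -2 − (-7) = 5 dB.

5 dB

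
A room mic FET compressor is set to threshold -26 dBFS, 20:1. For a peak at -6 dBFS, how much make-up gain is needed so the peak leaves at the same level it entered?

19 dB

Without make-up, output = threshold + overshoot/20 = -26 + 1 = -25 dBFS.
Gap to target: 19 dB.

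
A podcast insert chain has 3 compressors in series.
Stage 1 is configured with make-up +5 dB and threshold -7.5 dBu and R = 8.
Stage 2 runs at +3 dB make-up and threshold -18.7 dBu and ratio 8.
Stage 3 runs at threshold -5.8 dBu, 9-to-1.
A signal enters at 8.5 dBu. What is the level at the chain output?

Stage 1: 8.5 dBu is 16 dB over -7.5 dBu; at 8:1 that becomes 2 dB over, giving -5.5 dBu; +5 dB make-up → -0.5 dBu.
Stage 2: 18.2 dB above -18.7 dBu, reduced 8:1 to 2.275 dB above → -16.425 dBu; +3 dB make-up → -13.425 dBu.
Stage 3: below threshold (-13.425 ≤ -5.8); passes unchanged; output -13.425 dBu.

-13.425 dBu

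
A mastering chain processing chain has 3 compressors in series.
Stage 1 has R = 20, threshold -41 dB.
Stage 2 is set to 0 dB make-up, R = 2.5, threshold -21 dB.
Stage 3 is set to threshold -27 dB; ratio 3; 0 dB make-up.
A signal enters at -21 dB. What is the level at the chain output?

-40 dB

Stage 1: 20 dB above -41 dB, reduced 20:1 to 1 dB above → -40 dB.
Stage 2: below threshold (-40 ≤ -21); passes unchanged; output -40 dB.
Stage 3: -40 dB ≤ -27 dB, so stage 3 doesn't engage; output -40 dB.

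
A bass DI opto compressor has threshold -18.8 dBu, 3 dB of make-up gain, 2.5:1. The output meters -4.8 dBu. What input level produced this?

Remove make-up: -4.8 − 3 = -7.8 dBu.
The compressed level sits -7.8 − (-18.8) = 11 dB over threshold.
Input overshoot = R × output overshoot = 27.5 dB → input = -18.8 + 27.5 = 8.7 dBu.

8.7 dBu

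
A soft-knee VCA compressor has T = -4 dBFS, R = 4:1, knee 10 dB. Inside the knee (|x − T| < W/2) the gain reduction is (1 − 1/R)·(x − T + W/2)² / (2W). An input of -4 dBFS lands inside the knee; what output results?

-4.9375 dBFS

x − T + W/2 = -4 − (-4) + 5 = 5.
GR = (1 − 1/4) × 5² / 20 = 0.75 × 25 / 20 = 0.9375 dB.
Output = -4 − 0.9375 = -4.9375 dBFS.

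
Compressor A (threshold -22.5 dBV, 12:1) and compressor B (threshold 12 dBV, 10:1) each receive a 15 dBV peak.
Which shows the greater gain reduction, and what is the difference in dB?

A: GR = 37.5 − 37.5/12 = 34.375 dB.
B: GR = 3 − 3/10 = 2.7 dB.
Difference: 31.675 dB in favour of A.

A, by 31.675 dB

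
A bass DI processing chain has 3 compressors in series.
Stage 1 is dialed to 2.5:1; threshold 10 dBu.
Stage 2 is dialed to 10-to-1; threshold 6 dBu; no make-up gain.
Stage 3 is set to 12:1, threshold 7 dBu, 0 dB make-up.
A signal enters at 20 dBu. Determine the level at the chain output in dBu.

6.8 dBu

Stage 1: 20 dBu is 10 dB over 10 dBu; at 2.5:1 that becomes 4 dB over, giving 14 dBu.
Stage 2: 14 dBu is 8 dB over 6 dBu; at 10:1 that becomes 0.8 dB over, giving 6.8 dBu.
Stage 3: below threshold (6.8 ≤ 7); passes unchanged; output 6.8 dBu.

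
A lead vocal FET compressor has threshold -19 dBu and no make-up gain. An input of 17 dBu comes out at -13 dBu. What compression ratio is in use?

Input overshoot = 17 − (-19) = 36 dB; output overshoot = -13 − (-19) = 6 dB.
Ratio = 36 / 6 = 6.

6:1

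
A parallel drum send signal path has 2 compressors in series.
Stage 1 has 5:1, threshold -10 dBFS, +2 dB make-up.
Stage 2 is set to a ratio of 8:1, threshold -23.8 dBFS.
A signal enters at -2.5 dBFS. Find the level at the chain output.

Stage 1: overshoot 7.5 dB → 7.5/5 = 1.5 dB → -8.5 dBFS; +2 dB make-up → -6.5 dBFS.
Stage 2: 17.3 dB above -23.8 dBFS, reduced 8:1 to 2.1625 dB above → -21.6375 dBFS.

-21.6375 dBFS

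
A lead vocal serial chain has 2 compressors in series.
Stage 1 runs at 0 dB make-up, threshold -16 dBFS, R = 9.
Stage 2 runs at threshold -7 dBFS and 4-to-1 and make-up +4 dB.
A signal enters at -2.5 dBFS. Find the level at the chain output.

-10.5 dBFS

Stage 1: -2.5 dBFS is 13.5 dB over -16 dBFS; at 9:1 that becomes 1.5 dB over, giving -14.5 dBFS.
Stage 2: -14.5 dBFS ≤ -7 dBFS, so stage 2 doesn't engage; make-up brings it to -10.5 dBFS.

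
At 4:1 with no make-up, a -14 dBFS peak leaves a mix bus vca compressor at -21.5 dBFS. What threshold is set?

Gain reduction = -14 − (-21.5) = 7.5 dB; output overshoot = GR / (R − 1) = 7.5 / 3 = 2.5 dB.
Threshold = output − output overshoot = -21.5 − 2.5 = -24 dBFS.

-24 dBFS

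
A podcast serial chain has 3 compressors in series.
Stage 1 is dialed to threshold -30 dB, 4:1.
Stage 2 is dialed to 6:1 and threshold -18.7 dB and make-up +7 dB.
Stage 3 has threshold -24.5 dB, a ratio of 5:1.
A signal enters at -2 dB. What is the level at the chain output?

-22.8 dB

Stage 1: overshoot 28 dB → 28/4 = 7 dB → -23 dB.
Stage 2: below threshold (-23 ≤ -18.7); passes unchanged; make-up brings it to -16 dB.
Stage 3: -16 dB is 8.5 dB over -24.5 dB; at 5:1 that becomes 1.7 dB over, giving -22.8 dB.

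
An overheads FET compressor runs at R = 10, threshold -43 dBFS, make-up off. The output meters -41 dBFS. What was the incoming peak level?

-23 dBFS

Post-compression overshoot = -41 − (-43) = 2 dB.
Before 10:1 compression the overshoot was 2 × 10 = 20 dB, so input = -43 + 20 = -23 dBFS.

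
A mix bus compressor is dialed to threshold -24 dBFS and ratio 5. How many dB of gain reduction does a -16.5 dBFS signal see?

-16.5 dBFS exceeds the threshold by 7.5 dB.
After 5:1 compression the overshoot becomes 7.5/5 = 1.5 dB.
So the signal is attenuated by 7.5 − 1.5 = 6 dB.

6 dB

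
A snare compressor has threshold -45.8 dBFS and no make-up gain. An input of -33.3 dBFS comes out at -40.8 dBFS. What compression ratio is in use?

2.5:1

Input overshoot = -33.3 − (-45.8) = 12.5 dB; output overshoot = -40.8 − (-45.8) = 5 dB.
Ratio = 12.5 / 5 = 2.5.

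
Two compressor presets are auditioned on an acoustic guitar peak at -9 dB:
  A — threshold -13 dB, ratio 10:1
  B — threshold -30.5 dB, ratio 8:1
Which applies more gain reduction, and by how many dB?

A: 4 dB over, compressed to 0.4 dB over, so 3.6 dB of GR.
B: 21.5 dB over, compressed to 2.6875 dB over, so 18.8125 dB of GR.
B reduces 15.2125 dB more.

B, by 15.2125 dB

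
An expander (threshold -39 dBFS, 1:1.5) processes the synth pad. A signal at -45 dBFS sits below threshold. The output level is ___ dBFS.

-48 dBFS

Undershoot = (-39) − (-45) = 6 dB.
At 1:1.5, that expands to 9 dB under threshold.
Output = -39 − 9 = -48 dBFS.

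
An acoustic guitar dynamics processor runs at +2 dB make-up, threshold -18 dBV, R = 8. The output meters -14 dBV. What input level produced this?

-2 dBV

Before make-up, the level was -14 − 2 = -16 dBV.
The compressed level sits -16 − (-18) = 2 dB over threshold.
Input overshoot = R × output overshoot = 16 dB → input = -18 + 16 = -2 dBV.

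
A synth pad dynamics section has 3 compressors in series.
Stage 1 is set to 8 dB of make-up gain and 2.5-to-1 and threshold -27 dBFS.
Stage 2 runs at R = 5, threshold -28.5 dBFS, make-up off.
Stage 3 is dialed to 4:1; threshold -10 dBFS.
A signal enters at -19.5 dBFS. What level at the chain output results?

-26 dBFS

Stage 1: 7.5 dB above -27 dBFS, reduced 2.5:1 to 3 dB above → -24 dBFS; +8 dB make-up → -16 dBFS.
Stage 2: -16 dBFS is 12.5 dB over -28.5 dBFS; at 5:1 that becomes 2.5 dB over, giving -26 dBFS.
Stage 3: -26 dBFS ≤ -10 dBFS, so stage 3 doesn't engage; output -26 dBFS.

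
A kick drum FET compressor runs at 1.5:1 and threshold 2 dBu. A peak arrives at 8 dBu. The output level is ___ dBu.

Overshoot: 8 − 2 = 6 dB.
The 6 dB excess becomes 4 dB after 1.5:1 reduction.
Output = 2 + 4 = 6 dBu.

6 dBu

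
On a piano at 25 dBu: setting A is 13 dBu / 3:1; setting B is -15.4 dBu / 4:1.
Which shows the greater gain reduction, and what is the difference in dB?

A: overshoot 12 dB → output overshoot 4 dB → GR 8 dB.
B: overshoot 40.4 dB → output overshoot 10.1 dB → GR 30.3 dB.
B applies 22.3 dB more gain reduction.

B, by 22.3 dB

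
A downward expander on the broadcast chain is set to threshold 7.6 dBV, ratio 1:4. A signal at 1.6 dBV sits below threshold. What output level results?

Undershoot = 7.6 − 1.6 = 6 dB.
At 1:4, that expands to 24 dB under threshold.
Output = 7.6 − 24 = -16.4 dBV.

-16.4 dBV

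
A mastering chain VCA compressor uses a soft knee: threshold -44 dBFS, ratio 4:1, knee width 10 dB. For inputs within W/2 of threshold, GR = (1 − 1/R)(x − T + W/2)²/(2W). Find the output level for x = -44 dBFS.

-44.9375 dBFS

x − T + W/2 = -44 − (-44) + 5 = 5.
GR = (1 − 1/4) × 5² / 20 = 0.75 × 25 / 20 = 0.9375 dB.
Output = -44 − 0.9375 = -44.9375 dBFS.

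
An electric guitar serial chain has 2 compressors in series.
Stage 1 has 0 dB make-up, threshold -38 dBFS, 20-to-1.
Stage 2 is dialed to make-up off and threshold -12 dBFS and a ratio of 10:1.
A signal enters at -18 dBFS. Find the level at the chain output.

Stage 1: overshoot 20 dB → 20/20 = 1 dB → -37 dBFS.
Stage 2: -37 dBFS ≤ -12 dBFS, so stage 2 doesn't engage; output -37 dBFS.

-37 dBFS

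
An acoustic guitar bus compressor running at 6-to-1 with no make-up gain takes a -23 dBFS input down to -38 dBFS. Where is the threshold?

Gain reduction = -23 − (-38) = 15 dB; output overshoot = GR / (R − 1) = 15 / 5 = 3 dB.
Threshold = output − output overshoot = -38 − 3 = -41 dBFS.

-41 dBFS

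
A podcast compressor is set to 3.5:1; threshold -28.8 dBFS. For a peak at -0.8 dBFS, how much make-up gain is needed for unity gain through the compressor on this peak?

Without make-up, output = threshold + overshoot/3.5 = -28.8 + 8 = -20.8 dBFS.
Gap to target: 20 dB.

20 dB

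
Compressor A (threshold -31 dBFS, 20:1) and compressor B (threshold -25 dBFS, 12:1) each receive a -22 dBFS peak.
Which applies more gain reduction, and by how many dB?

A, by 5.8 dB

A: GR = 9 − 9/20 = 8.55 dB.
B: GR = 3 − 3/12 = 2.75 dB.
A applies 5.8 dB more gain reduction.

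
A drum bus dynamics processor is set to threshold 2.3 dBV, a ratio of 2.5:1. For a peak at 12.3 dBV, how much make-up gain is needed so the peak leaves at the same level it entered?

Overshoot 10 dB → 10/2.5 = 4 dB after compression, so the compressed level is 2.3 + 4 = 6.3 dBV.
Make-up = target − compressed = 12.3 − 6.3 = 6 dB.

6 dB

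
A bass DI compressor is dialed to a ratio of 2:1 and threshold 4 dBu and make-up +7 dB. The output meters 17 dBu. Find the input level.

Before make-up, the level was 17 − 7 = 10 dBu.
That's 6 dB above the 4 dBu threshold.
Input overshoot = R × output overshoot = 12 dB → input = 4 + 12 = 16 dBu.

16 dBu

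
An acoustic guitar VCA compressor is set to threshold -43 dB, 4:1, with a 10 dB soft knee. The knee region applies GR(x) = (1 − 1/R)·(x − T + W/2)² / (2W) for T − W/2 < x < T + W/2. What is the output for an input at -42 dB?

-43.35 dB

x − T + W/2 = -42 − (-43) + 5 = 6.
GR = (1 − 1/4) × 6² / 20 = 0.75 × 36 / 20 = 1.35 dB.
Output = -42 − 1.35 = -43.35 dB.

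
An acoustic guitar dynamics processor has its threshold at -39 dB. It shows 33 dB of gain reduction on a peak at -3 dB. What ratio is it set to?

Input overshoot = -3 − (-39) = 36 dB.
Output overshoot = 36 − 33 = 3 dB.
Ratio = input overshoot / output overshoot = 36 / 3 = 12.

12:1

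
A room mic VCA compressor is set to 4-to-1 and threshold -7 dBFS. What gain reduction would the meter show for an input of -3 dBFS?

3 dB

-3 dBFS exceeds the threshold by 4 dB.
At 4:1, output sits 4/4 = 1 dB above threshold.
So the signal is attenuated by 4 − 1 = 3 dB.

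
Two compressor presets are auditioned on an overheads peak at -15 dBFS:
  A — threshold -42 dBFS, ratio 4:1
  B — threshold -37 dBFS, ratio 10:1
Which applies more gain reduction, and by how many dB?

A: overshoot 27 dB → output overshoot 6.75 dB → GR 20.25 dB.
B: overshoot 22 dB → output overshoot 2.2 dB → GR 19.8 dB.
A applies 0.45 dB more gain reduction.

A, by 0.45 dB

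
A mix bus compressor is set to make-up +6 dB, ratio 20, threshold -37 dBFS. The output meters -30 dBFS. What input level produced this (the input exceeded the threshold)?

Remove make-up: -30 − 6 = -36 dBFS.
The compressed level sits -36 − (-37) = 1 dB over threshold.
Undo the ratio: input overshoot = 1 × 20 = 20 dB, giving input = -17 dBFS.

-17 dBFS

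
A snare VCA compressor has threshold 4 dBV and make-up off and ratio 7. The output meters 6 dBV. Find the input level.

18 dBV

That's 2 dB above the 4 dBV threshold.
Undo the ratio: input overshoot = 2 × 7 = 14 dB, giving input = 18 dBV.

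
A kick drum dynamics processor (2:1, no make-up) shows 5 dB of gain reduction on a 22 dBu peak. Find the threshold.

12 dBu

Gain reduction = 22 − 17 = 5 dB; output overshoot = GR / (R − 1) = 5 / 1 = 5 dB.
Threshold = output − output overshoot = 17 − 5 = 12 dBu.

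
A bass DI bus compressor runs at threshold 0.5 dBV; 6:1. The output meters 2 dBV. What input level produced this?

Post-compression overshoot = 2 − 0.5 = 1.5 dB.
Before 6:1 compression the overshoot was 1.5 × 6 = 9 dB, so input = 0.5 + 9 = 9.5 dBV.

9.5 dBV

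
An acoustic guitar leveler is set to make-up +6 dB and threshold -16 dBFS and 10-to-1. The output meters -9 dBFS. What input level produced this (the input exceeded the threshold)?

-6 dBFS

Remove make-up: -9 − 6 = -15 dBFS.
That's 1 dB above the -16 dBFS threshold.
Undo the ratio: input overshoot = 1 × 10 = 10 dB, giving input = -6 dBFS.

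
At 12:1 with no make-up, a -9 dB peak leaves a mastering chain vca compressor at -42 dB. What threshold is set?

-45 dB

Let T be the threshold. Output overshoot = (input overshoot)/R, so -42 − T = (-9 − T)/12.
12·(-42 − T) = -9 − T → 11·T = -504 − (-9) = -495.
T = -495/11 = -45 dB.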